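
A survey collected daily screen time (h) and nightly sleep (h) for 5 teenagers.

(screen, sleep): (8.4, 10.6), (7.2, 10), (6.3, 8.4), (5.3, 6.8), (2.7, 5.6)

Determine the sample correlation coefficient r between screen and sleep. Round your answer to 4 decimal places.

n = 5, Σx = 29.9, Σy = 41.4, Σx² = 197.47, Σy² = 360.52, Σxy = 265.12
nΣxy − ΣxΣy = 1325.6 − 1237.86 = 87.74
nΣx² − (Σx)² = 987.35 − 894.01 = 93.34; nΣy² − (Σy)² = 1802.6 − 1713.96 = 88.64
r = 87.74 / √(93.34 × 88.64) = 87.74 / 90.9596 ≈ 0.9646

0.9646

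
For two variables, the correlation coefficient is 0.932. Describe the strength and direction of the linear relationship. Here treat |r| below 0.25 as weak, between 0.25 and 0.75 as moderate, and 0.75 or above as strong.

r = 0.932 > 0 so the relationship is positive.
|r| = 0.932, which falls in the strong range.

strong positive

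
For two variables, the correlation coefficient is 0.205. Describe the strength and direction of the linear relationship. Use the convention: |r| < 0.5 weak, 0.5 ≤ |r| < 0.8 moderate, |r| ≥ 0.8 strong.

r = 0.205 > 0 so the relationship is positive.
|r| = 0.205, which falls in the weak range.

weak positive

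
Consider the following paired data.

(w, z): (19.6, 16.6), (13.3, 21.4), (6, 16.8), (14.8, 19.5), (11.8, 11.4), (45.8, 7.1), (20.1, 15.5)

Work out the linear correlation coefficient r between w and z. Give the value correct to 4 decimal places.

n = 7, Σw = 131.4, Σz = 108.3, Σw² = 3456.98, Σz² = 1816.63, Σwz = 1770.63
nΣwz − ΣwΣz = 12394.41 − 14230.62 = -1836.21
nΣw² − (Σw)² = 24198.86 − 17265.96 = 6932.9; nΣz² − (Σz)² = 12716.41 − 11728.89 = 987.52
r = -1836.21 / √(6932.9 × 987.52) = -1836.21 / 2616.5583 ≈ -0.7018

-0.7018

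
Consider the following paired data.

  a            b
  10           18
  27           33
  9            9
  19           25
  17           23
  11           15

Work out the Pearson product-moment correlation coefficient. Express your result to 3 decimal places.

n = 6, Σa = 93, Σb = 123, Σa² = 1681, Σb² = 2873, Σab = 2183
nΣab − ΣaΣb = 13098 − 11439 = 1659
nΣa² − (Σa)² = 10086 − 8649 = 1437; nΣb² − (Σb)² = 17238 − 15129 = 2109
r = 1659 / √(1437 × 2109) = 1659 / 1740.8713 ≈ 0.953

0.953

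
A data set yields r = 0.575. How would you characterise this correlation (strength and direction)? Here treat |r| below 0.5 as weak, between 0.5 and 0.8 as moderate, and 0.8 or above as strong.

moderate positive

r = 0.575 > 0 so the relationship is positive.
|r| = 0.575, which falls in the moderate range.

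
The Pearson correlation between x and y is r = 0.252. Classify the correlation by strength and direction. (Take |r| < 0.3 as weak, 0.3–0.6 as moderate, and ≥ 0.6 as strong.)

r = 0.252 > 0 so the relationship is positive.
|r| = 0.252, which falls in the weak range.

weak positive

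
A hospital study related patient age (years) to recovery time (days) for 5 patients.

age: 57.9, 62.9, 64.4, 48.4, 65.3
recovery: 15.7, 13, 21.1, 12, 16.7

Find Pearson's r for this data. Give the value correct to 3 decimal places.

0.643

n = 5, Σx = 298.9, Σy = 78.5, Σx² = 18062.83, Σy² = 1283.59, Σxy = 4756.88
nΣxy − ΣxΣy = 23784.4 − 23463.65 = 320.75
nΣx² − (Σx)² = 90314.15 − 89341.21 = 972.94; nΣy² − (Σy)² = 6417.95 − 6162.25 = 255.7
r = 320.75 / √(972.94 × 255.7) = 320.75 / 498.7793 ≈ 0.643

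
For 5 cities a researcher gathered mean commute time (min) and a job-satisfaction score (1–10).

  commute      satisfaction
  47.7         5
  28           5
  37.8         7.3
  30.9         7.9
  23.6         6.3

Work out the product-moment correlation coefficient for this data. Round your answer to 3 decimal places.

-0.225

n = 5, Σx = 168, Σy = 31.5, Σx² = 5999.9, Σy² = 205.39, Σxy = 1047.23
nΣxy − ΣxΣy = 5236.15 − 5292 = -55.85
nΣx² − (Σx)² = 29999.5 − 28224 = 1775.5; nΣy² − (Σy)² = 1026.95 − 992.25 = 34.7
r = -55.85 / √(1775.5 × 34.7) = -55.85 / 248.2133 ≈ -0.225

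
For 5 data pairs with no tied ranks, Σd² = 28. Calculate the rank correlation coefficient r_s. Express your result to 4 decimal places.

-0.4000

ρ = 1 − 6Σd² / [n(n²−1)] = 1 − 6×28 / (5×24)
  = 1 − 168/120 = 1 − 1.40000 ≈ -0.4000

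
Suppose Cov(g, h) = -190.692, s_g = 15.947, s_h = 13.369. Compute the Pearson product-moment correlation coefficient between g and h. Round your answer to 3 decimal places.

-0.894

r = Cov(g,h) / (s_g · s_h) = -190.692 / (15.947 × 13.369)
  = -190.692 / 213.1954 ≈ -0.894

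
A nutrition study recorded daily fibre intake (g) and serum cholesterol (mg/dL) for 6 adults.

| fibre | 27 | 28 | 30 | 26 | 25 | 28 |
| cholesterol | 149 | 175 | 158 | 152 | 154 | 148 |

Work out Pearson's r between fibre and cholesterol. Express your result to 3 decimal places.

0.286

n = 6, Σx = 164, Σy = 936, Σx² = 4498, Σy² = 146514, Σxy = 25609
nΣxy − ΣxΣy = 153654 − 153504 = 150
nΣx² − (Σx)² = 26988 − 26896 = 92; nΣy² − (Σy)² = 879084 − 876096 = 2988
r = 150 / √(92 × 2988) = 150 / 524.3053 ≈ 0.286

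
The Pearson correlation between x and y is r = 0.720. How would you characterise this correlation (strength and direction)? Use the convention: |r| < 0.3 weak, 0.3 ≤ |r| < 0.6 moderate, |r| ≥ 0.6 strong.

strong positive

r = 0.720 > 0 so the relationship is positive.
|r| = 0.720, which falls in the strong range.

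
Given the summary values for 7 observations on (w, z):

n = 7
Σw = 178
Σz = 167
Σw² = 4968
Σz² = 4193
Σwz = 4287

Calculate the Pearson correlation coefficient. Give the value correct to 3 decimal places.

r = (nΣwz − ΣwΣz) / √[(nΣw² − (Σw)²)(nΣz² − (Σz)²)]
Numerator: 7×4287 − 178×167 = 283
Denominator: √[(34776 − 31684)(29351 − 27889)] = √[3092 × 1462] = 2126.1477
r = 283 / 2126.1477 ≈ 0.133

0.133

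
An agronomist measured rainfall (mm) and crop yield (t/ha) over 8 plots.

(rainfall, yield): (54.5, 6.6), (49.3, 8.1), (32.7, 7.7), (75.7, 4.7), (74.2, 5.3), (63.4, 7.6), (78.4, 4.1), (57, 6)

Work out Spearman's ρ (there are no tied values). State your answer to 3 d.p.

-0.905

Rank rainfall: 3, 2, 1, 7, 6, 5, 8, 4
Rank yield: 5, 8, 7, 2, 3, 6, 1, 4
d = rank(rainfall) − rank(yield): -2, -6, -6, 5, 3, -1, 7, 0; Σd² = 160
ρ = 1 − 6Σd² / [n(n²−1)] = 1 − 6×160 / (8×63) = 1 − 960/504 ≈ -0.905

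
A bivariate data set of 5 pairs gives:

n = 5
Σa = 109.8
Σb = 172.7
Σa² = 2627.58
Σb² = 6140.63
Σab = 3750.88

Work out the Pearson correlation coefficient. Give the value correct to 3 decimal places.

r = (nΣab − ΣaΣb) / √[(nΣa² − (Σa)²)(nΣb² − (Σb)²)]
Numerator: 5×3750.88 − 109.8×172.7 = -208.06
Denominator: √[(13137.9 − 12056.04)(30703.15 − 29825.29)] = √[1081.86 × 877.86] = 974.5366
r = -208.06 / 974.5366 ≈ -0.213

-0.213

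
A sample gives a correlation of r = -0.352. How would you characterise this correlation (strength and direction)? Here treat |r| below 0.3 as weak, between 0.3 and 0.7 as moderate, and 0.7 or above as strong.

moderate negative

r = -0.352 < 0 so the relationship is negative.
|r| = 0.352, which falls in the moderate range.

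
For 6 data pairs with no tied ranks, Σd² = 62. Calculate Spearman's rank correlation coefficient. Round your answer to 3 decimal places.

-0.771

ρ = 1 − 6Σd² / [n(n²−1)] = 1 − 6×62 / (6×35)
  = 1 − 372/210 = 1 − 1.7714 ≈ -0.771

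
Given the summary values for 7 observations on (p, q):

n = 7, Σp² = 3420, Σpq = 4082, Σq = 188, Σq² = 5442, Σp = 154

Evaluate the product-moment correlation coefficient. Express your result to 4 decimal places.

-0.4816

r = (nΣpq − ΣpΣq) / √[(nΣp² − (Σp)²)(nΣq² − (Σq)²)]
Numerator: 7×4082 − 154×188 = -378
Denominator: √[(23940 − 23716)(38094 − 35344)] = √[224 × 2750] = 784.8567
r = -378 / 784.8567 ≈ -0.4816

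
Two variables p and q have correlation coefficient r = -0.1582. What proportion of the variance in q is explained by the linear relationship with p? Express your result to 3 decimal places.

r² = (-0.1582)² = 0.025

0.025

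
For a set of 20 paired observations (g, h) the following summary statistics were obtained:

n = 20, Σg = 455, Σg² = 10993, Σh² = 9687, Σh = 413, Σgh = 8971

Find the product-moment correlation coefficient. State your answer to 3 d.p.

r = (nΣgh − ΣgΣh) / √[(nΣg² − (Σg)²)(nΣh² − (Σh)²)]
Numerator: 20×8971 − 455×413 = -8495
Denominator: √[(219860 − 207025)(193740 − 170569)] = √[12835 × 23171] = 17245.2830
r = -8495 / 17245.2830 ≈ -0.493

-0.493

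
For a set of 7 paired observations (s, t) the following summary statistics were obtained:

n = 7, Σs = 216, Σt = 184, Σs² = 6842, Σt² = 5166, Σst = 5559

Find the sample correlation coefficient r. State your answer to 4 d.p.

r = (nΣst − ΣsΣt) / √[(nΣs² − (Σs)²)(nΣt² − (Σt)²)]
Numerator: 7×5559 − 216×184 = -831
Denominator: √[(47894 − 46656)(36162 − 33856)] = √[1238 × 2306] = 1689.6236
r = -831 / 1689.6236 ≈ -0.4918

-0.4918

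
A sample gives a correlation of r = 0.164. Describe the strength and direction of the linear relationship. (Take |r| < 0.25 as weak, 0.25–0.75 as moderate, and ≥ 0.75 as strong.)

weak positive

r = 0.164 > 0 so the relationship is positive.
|r| = 0.164, which falls in the weak range.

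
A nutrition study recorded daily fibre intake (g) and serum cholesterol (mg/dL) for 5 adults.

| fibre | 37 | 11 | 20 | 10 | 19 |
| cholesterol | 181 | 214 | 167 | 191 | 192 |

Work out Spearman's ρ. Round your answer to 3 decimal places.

Rank fibre: 5, 2, 4, 1, 3
Rank cholesterol: 2, 5, 1, 3, 4
d = rank(fibre) − rank(cholesterol): 3, -3, 3, -2, -1; Σd² = 32
ρ = 1 − 6Σd² / [n(n²−1)] = 1 − 6×32 / (5×24) = 1 − 192/120 ≈ -0.600

-0.600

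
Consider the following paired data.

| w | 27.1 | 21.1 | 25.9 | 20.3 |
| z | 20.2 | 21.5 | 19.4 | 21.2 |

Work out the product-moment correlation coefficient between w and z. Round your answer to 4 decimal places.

n = 4, Σw = 94.4, Σz = 82.3, Σw² = 2262.52, Σz² = 1696.09, Σwz = 1933.89
nΣwz − ΣwΣz = 7735.56 − 7769.12 = -33.56
nΣw² − (Σw)² = 9050.08 − 8911.36 = 138.72; nΣz² − (Σz)² = 6784.36 − 6773.29 = 11.07
r = -33.56 / √(138.72 × 11.07) = -33.56 / 39.1871 ≈ -0.8564

-0.8564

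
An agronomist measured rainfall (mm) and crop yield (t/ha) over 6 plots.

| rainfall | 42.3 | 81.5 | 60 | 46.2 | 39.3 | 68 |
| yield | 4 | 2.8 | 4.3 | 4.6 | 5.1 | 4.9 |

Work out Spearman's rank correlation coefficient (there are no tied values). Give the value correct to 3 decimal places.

Rank rainfall: 2, 6, 4, 3, 1, 5
Rank yield: 2, 1, 3, 4, 6, 5
d = rank(rainfall) − rank(yield): 0, 5, 1, -1, -5, 0; Σd² = 52
ρ = 1 − 6Σd² / [n(n²−1)] = 1 − 6×52 / (6×35) = 1 − 312/210 ≈ -0.486

-0.486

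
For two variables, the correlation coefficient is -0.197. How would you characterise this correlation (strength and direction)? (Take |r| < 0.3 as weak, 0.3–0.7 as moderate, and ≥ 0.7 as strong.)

weak negative

r = -0.197 < 0 so the relationship is negative.
|r| = 0.197, which falls in the weak range.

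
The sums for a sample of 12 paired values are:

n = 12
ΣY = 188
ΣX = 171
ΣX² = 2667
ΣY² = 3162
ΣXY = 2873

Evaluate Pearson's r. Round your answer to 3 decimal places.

0.869

r = (nΣXY − ΣXΣY) / √[(nΣX² − (ΣX)²)(nΣY² − (ΣY)²)]
Numerator: 12×2873 − 171×188 = 2328
Denominator: √[(32004 − 29241)(37944 − 35344)] = √[2763 × 2600] = 2680.2612
r = 2328 / 2680.2612 ≈ 0.869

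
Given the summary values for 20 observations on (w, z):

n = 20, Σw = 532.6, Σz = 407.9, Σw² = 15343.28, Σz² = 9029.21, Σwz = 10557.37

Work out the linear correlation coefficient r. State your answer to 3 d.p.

r = (nΣwz − ΣwΣz) / √[(nΣw² − (Σw)²)(nΣz² − (Σz)²)]
Numerator: 20×10557.37 − 532.6×407.9 = -6100.14
Denominator: √[(306865.6 − 283662.76)(180584.2 − 166382.41)] = √[23202.84 × 14201.79] = 18152.7370
r = -6100.14 / 18152.7370 ≈ -0.336

-0.336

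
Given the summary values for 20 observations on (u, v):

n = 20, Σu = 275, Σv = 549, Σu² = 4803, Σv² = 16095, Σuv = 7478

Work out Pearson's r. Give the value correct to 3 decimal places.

-0.069

r = (nΣuv − ΣuΣv) / √[(nΣu² − (Σu)²)(nΣv² − (Σv)²)]
Numerator: 20×7478 − 275×549 = -1415
Denominator: √[(96060 − 75625)(321900 − 301401)] = √[20435 × 20499] = 20466.9750
r = -1415 / 20466.9750 ≈ -0.069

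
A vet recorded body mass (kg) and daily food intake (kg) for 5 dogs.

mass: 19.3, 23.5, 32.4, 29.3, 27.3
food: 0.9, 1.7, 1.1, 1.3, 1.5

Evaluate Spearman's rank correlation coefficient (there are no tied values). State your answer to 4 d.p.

0.0000

Rank mass: 1, 2, 5, 4, 3
Rank food: 1, 5, 2, 3, 4
d = rank(mass) − rank(food): 0, -3, 3, 1, -1; Σd² = 20
ρ = 1 − 6Σd² / [n(n²−1)] = 1 − 6×20 / (5×24) = 1 − 120/120 ≈ 0.0000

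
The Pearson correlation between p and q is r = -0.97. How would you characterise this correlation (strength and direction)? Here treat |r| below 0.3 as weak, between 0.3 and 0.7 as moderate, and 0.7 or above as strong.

r = -0.97 < 0 so the relationship is negative.
|r| = 0.97, which falls in the strong range.

strong negative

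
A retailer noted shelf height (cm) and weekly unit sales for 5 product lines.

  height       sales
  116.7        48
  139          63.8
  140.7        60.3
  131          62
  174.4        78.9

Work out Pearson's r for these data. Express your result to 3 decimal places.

n = 5, Σx = 701.8, Σy = 313, Σx² = 100312.74, Σy² = 20079.74, Σxy = 44836.17
nΣxy − ΣxΣy = 224180.85 − 219663.4 = 4517.45
nΣx² − (Σx)² = 501563.7 − 492523.24 = 9040.46; nΣy² − (Σy)² = 100398.7 − 97969 = 2429.7
r = 4517.45 / √(9040.46 × 2429.7) = 4517.45 / 4686.7479 ≈ 0.964

0.964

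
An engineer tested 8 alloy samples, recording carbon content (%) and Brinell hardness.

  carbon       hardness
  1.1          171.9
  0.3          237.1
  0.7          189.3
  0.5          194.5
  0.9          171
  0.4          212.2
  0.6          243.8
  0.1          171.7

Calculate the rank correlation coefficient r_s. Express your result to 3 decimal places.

Rank carbon: 8, 2, 6, 4, 7, 3, 5, 1
Rank hardness: 3, 7, 4, 5, 1, 6, 8, 2
d = rank(carbon) − rank(hardness): 5, -5, 2, -1, 6, -3, -3, -1; Σd² = 110
ρ = 1 − 6Σd² / [n(n²−1)] = 1 − 6×110 / (8×63) = 1 − 660/504 ≈ -0.310

-0.310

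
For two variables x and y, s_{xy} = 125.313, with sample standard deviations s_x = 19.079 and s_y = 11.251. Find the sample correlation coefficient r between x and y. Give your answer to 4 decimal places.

0.5838

r = Cov(x,y) / (s_x · s_y) = 125.313 / (19.079 × 11.251)
  = 125.313 / 214.6578 ≈ 0.5838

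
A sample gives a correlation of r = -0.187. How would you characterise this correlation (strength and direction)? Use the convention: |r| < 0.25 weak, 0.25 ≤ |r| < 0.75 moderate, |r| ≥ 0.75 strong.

weak negative

r = -0.187 < 0 so the relationship is negative.
|r| = 0.187, which falls in the weak range.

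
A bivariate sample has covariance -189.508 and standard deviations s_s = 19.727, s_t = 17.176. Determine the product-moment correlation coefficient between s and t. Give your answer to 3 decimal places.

-0.559

r = Cov(s,t) / (s_s · s_t) = -189.508 / (19.727 × 17.176)
  = -189.508 / 338.8310 ≈ -0.559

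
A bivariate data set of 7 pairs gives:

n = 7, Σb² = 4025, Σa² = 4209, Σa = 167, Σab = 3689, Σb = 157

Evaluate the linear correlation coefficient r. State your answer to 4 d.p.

r = (nΣab − ΣaΣb) / √[(nΣa² − (Σa)²)(nΣb² − (Σb)²)]
Numerator: 7×3689 − 167×157 = -396
Denominator: √[(29463 − 27889)(28175 − 24649)] = √[1574 × 3526] = 2355.8277
r = -396 / 2355.8277 ≈ -0.1681

-0.1681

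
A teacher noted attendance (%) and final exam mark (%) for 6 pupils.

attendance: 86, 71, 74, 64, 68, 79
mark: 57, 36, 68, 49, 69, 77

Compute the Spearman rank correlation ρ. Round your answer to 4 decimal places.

0.3143

Rank attendance: 6, 3, 4, 1, 2, 5
Rank mark: 3, 1, 4, 2, 5, 6
d = rank(attendance) − rank(mark): 3, 2, 0, -1, -3, -1; Σd² = 24
ρ = 1 − 6Σd² / [n(n²−1)] = 1 − 6×24 / (6×35) = 1 − 144/210 ≈ 0.3143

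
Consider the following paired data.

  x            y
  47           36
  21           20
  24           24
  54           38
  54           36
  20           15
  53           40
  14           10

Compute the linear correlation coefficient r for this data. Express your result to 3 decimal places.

0.971

n = 8, Σx = 287, Σy = 219, Σx² = 12463, Σy² = 6937, Σxy = 9244
nΣxy − ΣxΣy = 73952 − 62853 = 11099
nΣx² − (Σx)² = 99704 − 82369 = 17335; nΣy² − (Σy)² = 55496 − 47961 = 7535
r = 11099 / √(17335 × 7535) = 11099 / 11428.8768 ≈ 0.971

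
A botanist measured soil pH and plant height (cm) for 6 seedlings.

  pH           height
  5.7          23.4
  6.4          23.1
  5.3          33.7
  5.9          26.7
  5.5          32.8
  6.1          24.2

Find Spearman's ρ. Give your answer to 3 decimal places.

-0.829

Rank pH: 3, 6, 1, 4, 2, 5
Rank height: 2, 1, 6, 4, 5, 3
d = rank(pH) − rank(height): 1, 5, -5, 0, -3, 2; Σd² = 64
ρ = 1 − 6Σd² / [n(n²−1)] = 1 − 6×64 / (6×35) = 1 − 384/210 ≈ -0.829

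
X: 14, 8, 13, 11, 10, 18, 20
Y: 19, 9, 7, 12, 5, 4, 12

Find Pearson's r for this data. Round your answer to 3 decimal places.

n = 7, ΣX = 94, ΣY = 68, ΣX² = 1374, ΣY² = 820, ΣXY = 923
nΣXY − ΣXΣY = 6461 − 6392 = 69
nΣX² − (ΣX)² = 9618 − 8836 = 782; nΣY² − (ΣY)² = 5740 − 4624 = 1116
r = 69 / √(782 × 1116) = 69 / 934.1906 ≈ 0.074

0.074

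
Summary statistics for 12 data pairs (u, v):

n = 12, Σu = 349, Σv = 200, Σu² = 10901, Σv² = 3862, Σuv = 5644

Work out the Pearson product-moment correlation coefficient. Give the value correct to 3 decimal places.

r = (nΣuv − ΣuΣv) / √[(nΣu² − (Σu)²)(nΣv² − (Σv)²)]
Numerator: 12×5644 − 349×200 = -2072
Denominator: √[(130812 − 121801)(46344 − 40000)] = √[9011 × 6344] = 7560.8058
r = -2072 / 7560.8058 ≈ -0.274

-0.274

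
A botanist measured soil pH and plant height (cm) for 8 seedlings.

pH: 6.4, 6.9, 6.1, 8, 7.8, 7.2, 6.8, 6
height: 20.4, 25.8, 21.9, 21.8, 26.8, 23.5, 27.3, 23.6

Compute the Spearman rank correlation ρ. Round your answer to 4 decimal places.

0.0714

Rank pH: 3, 5, 2, 8, 7, 6, 4, 1
Rank height: 1, 6, 3, 2, 7, 4, 8, 5
d = rank(pH) − rank(height): 2, -1, -1, 6, 0, 2, -4, -4; Σd² = 78
ρ = 1 − 6Σd² / [n(n²−1)] = 1 − 6×78 / (8×63) = 1 − 468/504 ≈ 0.0714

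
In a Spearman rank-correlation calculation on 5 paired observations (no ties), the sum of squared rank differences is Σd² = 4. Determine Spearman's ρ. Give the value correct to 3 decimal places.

ρ = 1 − 6Σd² / [n(n²−1)] = 1 − 6×4 / (5×24)
  = 1 − 24/120 = 1 − 0.2000 ≈ 0.800

0.800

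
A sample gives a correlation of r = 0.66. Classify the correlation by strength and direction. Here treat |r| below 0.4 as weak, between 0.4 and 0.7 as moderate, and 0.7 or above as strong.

r = 0.66 > 0 so the relationship is positive.
|r| = 0.66, which falls in the moderate range.

moderate positive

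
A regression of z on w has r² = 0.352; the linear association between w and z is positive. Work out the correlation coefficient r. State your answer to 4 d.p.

|r| = √0.352 = 0.5933
The association is positive, so r = 0.5933.

0.5933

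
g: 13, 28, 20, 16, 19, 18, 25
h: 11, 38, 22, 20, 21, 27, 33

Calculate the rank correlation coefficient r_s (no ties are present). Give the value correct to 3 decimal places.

Rank g: 1, 7, 5, 2, 4, 3, 6
Rank h: 1, 7, 4, 2, 3, 5, 6
d = rank(g) − rank(h): 0, 0, 1, 0, 1, -2, 0; Σd² = 6
ρ = 1 − 6Σd² / [n(n²−1)] = 1 − 6×6 / (7×48) = 1 − 36/336 ≈ 0.893

0.893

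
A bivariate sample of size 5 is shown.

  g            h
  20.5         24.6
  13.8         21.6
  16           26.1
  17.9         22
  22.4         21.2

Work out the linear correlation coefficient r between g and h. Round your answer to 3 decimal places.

-0.143

n = 5, Σg = 90.6, Σh = 115.5, Σg² = 1688.86, Σh² = 2686.37, Σgh = 2088.66
nΣgh − ΣgΣh = 10443.3 − 10464.3 = -21
nΣg² − (Σg)² = 8444.3 − 8208.36 = 235.94; nΣh² − (Σh)² = 13431.85 − 13340.25 = 91.6
r = -21 / √(235.94 × 91.6) = -21 / 147.0106 ≈ -0.143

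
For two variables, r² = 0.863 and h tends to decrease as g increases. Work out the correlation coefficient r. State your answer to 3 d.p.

-0.929

|r| = √0.863 = 0.929
The association is negative, so r = −0.929.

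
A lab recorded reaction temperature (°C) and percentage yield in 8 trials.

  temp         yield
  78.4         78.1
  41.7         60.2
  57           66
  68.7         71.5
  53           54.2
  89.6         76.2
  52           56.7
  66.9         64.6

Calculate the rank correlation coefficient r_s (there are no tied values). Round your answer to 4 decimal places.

Rank temp: 7, 1, 4, 6, 3, 8, 2, 5
Rank yield: 8, 3, 5, 6, 1, 7, 2, 4
d = rank(temp) − rank(yield): -1, -2, -1, 0, 2, 1, 0, 1; Σd² = 12
ρ = 1 − 6Σd² / [n(n²−1)] = 1 − 6×12 / (8×63) = 1 − 72/504 ≈ 0.8571

0.8571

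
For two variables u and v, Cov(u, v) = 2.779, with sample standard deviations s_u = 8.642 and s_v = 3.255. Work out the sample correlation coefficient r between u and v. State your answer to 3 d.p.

0.099

r = Cov(u,v) / (s_u · s_v) = 2.779 / (8.642 × 3.255)
  = 2.779 / 28.1297 ≈ 0.099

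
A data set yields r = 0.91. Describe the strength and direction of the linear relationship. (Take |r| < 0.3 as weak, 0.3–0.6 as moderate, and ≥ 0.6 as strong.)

r = 0.91 > 0 so the relationship is positive.
|r| = 0.91, which falls in the strong range.

strong positive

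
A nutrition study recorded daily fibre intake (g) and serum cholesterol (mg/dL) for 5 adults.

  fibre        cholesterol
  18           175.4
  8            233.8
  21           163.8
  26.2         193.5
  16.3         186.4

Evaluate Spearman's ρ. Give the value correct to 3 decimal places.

-0.400

Rank fibre: 3, 1, 4, 5, 2
Rank cholesterol: 2, 5, 1, 4, 3
d = rank(fibre) − rank(cholesterol): 1, -4, 3, 1, -1; Σd² = 28
ρ = 1 − 6Σd² / [n(n²−1)] = 1 − 6×28 / (5×24) = 1 − 168/120 ≈ -0.400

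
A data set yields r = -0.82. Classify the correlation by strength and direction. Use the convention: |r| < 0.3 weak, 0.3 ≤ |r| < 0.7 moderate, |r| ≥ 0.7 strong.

strong negative

r = -0.82 < 0 so the relationship is negative.
|r| = 0.82, which falls in the strong range.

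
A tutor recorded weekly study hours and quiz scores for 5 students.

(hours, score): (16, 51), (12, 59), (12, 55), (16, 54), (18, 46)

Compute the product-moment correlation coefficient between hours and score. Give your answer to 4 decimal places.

-0.8841

n = 5, Σx = 74, Σy = 265, Σx² = 1124, Σy² = 14139, Σxy = 3876
nΣxy − ΣxΣy = 19380 − 19610 = -230
nΣx² − (Σx)² = 5620 − 5476 = 144; nΣy² − (Σy)² = 70695 − 70225 = 470
r = -230 / √(144 × 470) = -230 / 260.1538 ≈ -0.8841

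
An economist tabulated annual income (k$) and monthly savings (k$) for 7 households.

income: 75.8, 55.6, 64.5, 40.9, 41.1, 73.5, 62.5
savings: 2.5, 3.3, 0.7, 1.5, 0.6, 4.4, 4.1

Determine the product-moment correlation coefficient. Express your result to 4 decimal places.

0.5498

n = 7, Σx = 413.9, Σy = 17.1, Σx² = 25667.77, Σy² = 56.41, Σxy = 1083.79
nΣxy − ΣxΣy = 7586.53 − 7077.69 = 508.84
nΣx² − (Σx)² = 179674.39 − 171313.21 = 8361.18; nΣy² − (Σy)² = 394.87 − 292.41 = 102.46
r = 508.84 / √(8361.18 × 102.46) = 508.84 / 925.5736 ≈ 0.5498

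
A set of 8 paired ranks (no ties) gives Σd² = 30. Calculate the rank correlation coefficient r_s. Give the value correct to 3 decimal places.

0.643

ρ = 1 − 6Σd² / [n(n²−1)] = 1 − 6×30 / (8×63)
  = 1 − 180/504 = 1 − 0.3571 ≈ 0.643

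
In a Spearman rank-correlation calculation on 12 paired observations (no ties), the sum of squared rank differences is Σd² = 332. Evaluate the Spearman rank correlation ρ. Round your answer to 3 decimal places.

ρ = 1 − 6Σd² / [n(n²−1)] = 1 − 6×332 / (12×143)
  = 1 − 1992/1716 = 1 − 1.1608 ≈ -0.161

-0.161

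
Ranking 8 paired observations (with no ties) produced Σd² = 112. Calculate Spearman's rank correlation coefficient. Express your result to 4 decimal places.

ρ = 1 − 6Σd² / [n(n²−1)] = 1 − 6×112 / (8×63)
  = 1 − 672/504 = 1 − 1.33333 ≈ -0.3333

-0.3333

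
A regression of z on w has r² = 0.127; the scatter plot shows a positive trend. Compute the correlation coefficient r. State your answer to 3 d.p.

0.356

|r| = √0.127 = 0.356
The association is positive, so r = 0.356.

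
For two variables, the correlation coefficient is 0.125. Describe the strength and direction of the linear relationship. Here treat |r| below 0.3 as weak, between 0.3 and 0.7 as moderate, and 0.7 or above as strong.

r = 0.125 > 0 so the relationship is positive.
|r| = 0.125, which falls in the weak range.

weak positive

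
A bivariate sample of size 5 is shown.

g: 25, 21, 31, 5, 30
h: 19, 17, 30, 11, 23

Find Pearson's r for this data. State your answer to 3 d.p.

0.897

n = 5, Σg = 112, Σh = 100, Σg² = 2952, Σh² = 2200, Σgh = 2507
nΣgh − ΣgΣh = 12535 − 11200 = 1335
nΣg² − (Σg)² = 14760 − 12544 = 2216; nΣh² − (Σh)² = 11000 − 10000 = 1000
r = 1335 / √(2216 × 1000) = 1335 / 1488.6235 ≈ 0.897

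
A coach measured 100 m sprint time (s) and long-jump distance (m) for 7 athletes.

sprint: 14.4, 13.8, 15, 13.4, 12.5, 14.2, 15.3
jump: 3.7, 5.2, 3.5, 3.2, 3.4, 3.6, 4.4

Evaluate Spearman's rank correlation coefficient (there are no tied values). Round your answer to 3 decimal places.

Rank sprint: 5, 3, 6, 2, 1, 4, 7
Rank jump: 5, 7, 3, 1, 2, 4, 6
d = rank(sprint) − rank(jump): 0, -4, 3, 1, -1, 0, 1; Σd² = 28
ρ = 1 − 6Σd² / [n(n²−1)] = 1 − 6×28 / (7×48) = 1 − 168/336 ≈ 0.500

0.500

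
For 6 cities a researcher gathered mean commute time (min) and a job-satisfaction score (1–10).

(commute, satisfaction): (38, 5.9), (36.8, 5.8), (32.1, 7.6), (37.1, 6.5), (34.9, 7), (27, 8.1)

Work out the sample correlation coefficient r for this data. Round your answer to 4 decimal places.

-0.9277

n = 6, Σx = 205.9, Σy = 40.9, Σx² = 7152.07, Σy² = 283.07, Σxy = 1385.75
nΣxy − ΣxΣy = 8314.5 − 8421.31 = -106.81
nΣx² − (Σx)² = 42912.42 − 42394.81 = 517.61; nΣy² − (Σy)² = 1698.42 − 1672.81 = 25.61
r = -106.81 / √(517.61 × 25.61) = -106.81 / 115.1347 ≈ -0.9277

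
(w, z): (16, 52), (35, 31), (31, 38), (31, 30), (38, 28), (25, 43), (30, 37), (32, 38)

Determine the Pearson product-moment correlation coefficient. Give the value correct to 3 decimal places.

-0.940

n = 8, Σw = 238, Σz = 297, Σw² = 7396, Σz² = 11455, Σwz = 8490
nΣwz − ΣwΣz = 67920 − 70686 = -2766
nΣw² − (Σw)² = 59168 − 56644 = 2524; nΣz² − (Σz)² = 91640 − 88209 = 3431
r = -2766 / √(2524 × 3431) = -2766 / 2942.7613 ≈ -0.940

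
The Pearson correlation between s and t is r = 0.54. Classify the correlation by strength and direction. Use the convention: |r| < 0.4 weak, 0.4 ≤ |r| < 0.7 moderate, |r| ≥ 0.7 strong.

r = 0.54 > 0 so the relationship is positive.
|r| = 0.54, which falls in the moderate range.

moderate positive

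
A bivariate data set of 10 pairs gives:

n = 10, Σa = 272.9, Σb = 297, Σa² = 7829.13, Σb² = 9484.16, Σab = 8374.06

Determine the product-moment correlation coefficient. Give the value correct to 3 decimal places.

r = (nΣab − ΣaΣb) / √[(nΣa² − (Σa)²)(nΣb² − (Σb)²)]
Numerator: 10×8374.06 − 272.9×297 = 2689.3
Denominator: √[(78291.3 − 74474.41)(94841.6 − 88209)] = √[3816.89 × 6632.6] = 5031.4913
r = 2689.3 / 5031.4913 ≈ 0.534

0.534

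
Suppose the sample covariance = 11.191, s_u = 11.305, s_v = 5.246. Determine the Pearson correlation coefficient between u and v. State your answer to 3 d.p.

0.189

r = Cov(u,v) / (s_u · s_v) = 11.191 / (11.305 × 5.246)
  = 11.191 / 59.3060 ≈ 0.189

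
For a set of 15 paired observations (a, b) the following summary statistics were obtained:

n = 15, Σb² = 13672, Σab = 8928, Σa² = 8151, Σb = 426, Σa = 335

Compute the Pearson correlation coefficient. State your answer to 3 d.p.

-0.571

r = (nΣab − ΣaΣb) / √[(nΣa² − (Σa)²)(nΣb² − (Σb)²)]
Numerator: 15×8928 − 335×426 = -8790
Denominator: √[(122265 − 112225)(205080 − 181476)] = √[10040 × 23604] = 15394.2899
r = -8790 / 15394.2899 ≈ -0.571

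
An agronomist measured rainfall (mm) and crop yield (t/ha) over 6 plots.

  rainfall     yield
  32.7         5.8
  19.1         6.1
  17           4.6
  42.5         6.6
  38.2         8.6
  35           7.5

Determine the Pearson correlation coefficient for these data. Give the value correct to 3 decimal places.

n = 6, Σx = 184.5, Σy = 39.2, Σx² = 6213.59, Σy² = 265.78, Σxy = 1255.89
nΣxy − ΣxΣy = 7535.34 − 7232.4 = 302.94
nΣx² − (Σx)² = 37281.54 − 34040.25 = 3241.29; nΣy² − (Σy)² = 1594.68 − 1536.64 = 58.04
r = 302.94 / √(3241.29 × 58.04) = 302.94 / 433.7332 ≈ 0.698

0.698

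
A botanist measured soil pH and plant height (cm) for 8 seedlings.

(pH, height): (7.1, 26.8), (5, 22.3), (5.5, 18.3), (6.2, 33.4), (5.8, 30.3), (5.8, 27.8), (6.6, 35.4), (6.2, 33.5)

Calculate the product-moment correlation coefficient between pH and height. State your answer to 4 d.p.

n = 8, Σx = 48.2, Σy = 227.8, Σx² = 293.38, Σy² = 6732.32, Σxy = 1387.83
nΣxy − ΣxΣy = 11102.64 − 10979.96 = 122.68
nΣx² − (Σx)² = 2347.04 − 2323.24 = 23.8; nΣy² − (Σy)² = 53858.56 − 51892.84 = 1965.72
r = 122.68 / √(23.8 × 1965.72) = 122.68 / 216.2964 ≈ 0.5672

0.5672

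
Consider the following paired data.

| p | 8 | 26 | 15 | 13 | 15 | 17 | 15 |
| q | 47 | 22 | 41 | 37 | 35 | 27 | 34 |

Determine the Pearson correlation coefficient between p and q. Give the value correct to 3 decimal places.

-0.908

n = 7, Σp = 109, Σq = 243, Σp² = 1873, Σq² = 8853, Σpq = 3538
nΣpq − ΣpΣq = 24766 − 26487 = -1721
nΣp² − (Σp)² = 13111 − 11881 = 1230; nΣq² − (Σq)² = 61971 − 59049 = 2922
r = -1721 / √(1230 × 2922) = -1721 / 1895.8006 ≈ -0.908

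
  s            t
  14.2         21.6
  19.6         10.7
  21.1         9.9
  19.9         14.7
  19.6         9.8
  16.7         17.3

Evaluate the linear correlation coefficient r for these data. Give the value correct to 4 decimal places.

-0.9219

n = 6, Σs = 111.1, Σt = 84, Σs² = 2090.07, Σt² = 1290.48, Σst = 1498.85
nΣst − ΣsΣt = 8993.1 − 9332.4 = -339.3
nΣs² − (Σs)² = 12540.42 − 12343.21 = 197.21; nΣt² − (Σt)² = 7742.88 − 7056 = 686.88
r = -339.3 / √(197.21 × 686.88) = -339.3 / 368.0484 ≈ -0.9219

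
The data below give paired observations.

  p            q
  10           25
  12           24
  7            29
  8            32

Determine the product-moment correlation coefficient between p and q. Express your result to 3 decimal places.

n = 4, Σp = 37, Σq = 110, Σp² = 357, Σq² = 3066, Σpq = 997
nΣpq − ΣpΣq = 3988 − 4070 = -82
nΣp² − (Σp)² = 1428 − 1369 = 59; nΣq² − (Σq)² = 12264 − 12100 = 164
r = -82 / √(59 × 164) = -82 / 98.3667 ≈ -0.834

-0.834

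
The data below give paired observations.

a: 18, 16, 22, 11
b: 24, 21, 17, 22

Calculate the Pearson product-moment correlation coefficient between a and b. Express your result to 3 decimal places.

-0.569

n = 4, Σa = 67, Σb = 84, Σa² = 1185, Σb² = 1790, Σab = 1384
nΣab − ΣaΣb = 5536 − 5628 = -92
nΣa² − (Σa)² = 4740 − 4489 = 251; nΣb² − (Σb)² = 7160 − 7056 = 104
r = -92 / √(251 × 104) = -92 / 161.5673 ≈ -0.569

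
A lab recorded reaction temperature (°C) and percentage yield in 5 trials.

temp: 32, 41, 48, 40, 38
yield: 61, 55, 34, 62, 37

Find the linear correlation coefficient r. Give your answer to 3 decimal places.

-0.601

n = 5, Σx = 199, Σy = 249, Σx² = 8053, Σy² = 13115, Σxy = 9725
nΣxy − ΣxΣy = 48625 − 49551 = -926
nΣx² − (Σx)² = 40265 − 39601 = 664; nΣy² − (Σy)² = 65575 − 62001 = 3574
r = -926 / √(664 × 3574) = -926 / 1540.4986 ≈ -0.601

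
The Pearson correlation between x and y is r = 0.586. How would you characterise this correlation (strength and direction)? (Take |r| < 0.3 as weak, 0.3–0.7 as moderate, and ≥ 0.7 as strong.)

moderate positive

r = 0.586 > 0 so the relationship is positive.
|r| = 0.586, which falls in the moderate range.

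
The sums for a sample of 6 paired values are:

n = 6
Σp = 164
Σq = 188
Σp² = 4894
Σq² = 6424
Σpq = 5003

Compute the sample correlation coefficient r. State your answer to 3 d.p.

-0.290

r = (nΣpq − ΣpΣq) / √[(nΣp² − (Σp)²)(nΣq² − (Σq)²)]
Numerator: 6×5003 − 164×188 = -814
Denominator: √[(29364 − 26896)(38544 − 35344)] = √[2468 × 3200] = 2810.2669
r = -814 / 2810.2669 ≈ -0.290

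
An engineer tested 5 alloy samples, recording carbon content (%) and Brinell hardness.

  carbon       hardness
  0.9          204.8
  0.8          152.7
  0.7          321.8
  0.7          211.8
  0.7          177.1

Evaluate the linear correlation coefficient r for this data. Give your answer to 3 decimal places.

-0.339

n = 5, Σx = 3.8, Σy = 1068.2, Σx² = 2.92, Σy² = 245039.22, Σxy = 803.97
nΣxy − ΣxΣy = 4019.85 − 4059.16 = -39.31
nΣx² − (Σx)² = 14.6 − 14.44 = 0.16; nΣy² − (Σy)² = 1225196.1 − 1141051.24 = 84144.86
r = -39.31 / √(0.16 × 84144.86) = -39.31 / 116.0309 ≈ -0.339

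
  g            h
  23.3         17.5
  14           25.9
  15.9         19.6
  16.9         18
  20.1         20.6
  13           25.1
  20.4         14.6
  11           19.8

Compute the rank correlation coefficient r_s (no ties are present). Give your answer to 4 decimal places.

-0.6905

Rank g: 8, 3, 4, 5, 6, 2, 7, 1
Rank h: 2, 8, 4, 3, 6, 7, 1, 5
d = rank(g) − rank(h): 6, -5, 0, 2, 0, -5, 6, -4; Σd² = 142
ρ = 1 − 6Σd² / [n(n²−1)] = 1 − 6×142 / (8×63) = 1 − 852/504 ≈ -0.6905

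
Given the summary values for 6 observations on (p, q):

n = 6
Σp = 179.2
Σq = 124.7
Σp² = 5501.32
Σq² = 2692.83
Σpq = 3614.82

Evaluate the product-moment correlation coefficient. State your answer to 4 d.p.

-0.8917

r = (nΣpq − ΣpΣq) / √[(nΣp² − (Σp)²)(nΣq² − (Σq)²)]
Numerator: 6×3614.82 − 179.2×124.7 = -657.32
Denominator: √[(33007.92 − 32112.64)(16156.98 − 15550.09)] = √[895.28 × 606.89] = 737.1136
r = -657.32 / 737.1136 ≈ -0.8917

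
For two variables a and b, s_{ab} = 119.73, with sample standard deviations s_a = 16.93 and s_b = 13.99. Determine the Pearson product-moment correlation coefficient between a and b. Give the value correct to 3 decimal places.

r = Cov(a,b) / (s_a · s_b) = 119.73 / (16.93 × 13.99)
  = 119.73 / 236.8507 ≈ 0.506

0.506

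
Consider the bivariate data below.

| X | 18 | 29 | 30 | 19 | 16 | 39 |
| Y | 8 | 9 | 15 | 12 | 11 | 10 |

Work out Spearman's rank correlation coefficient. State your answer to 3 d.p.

Rank X: 2, 4, 5, 3, 1, 6
Rank Y: 1, 2, 6, 5, 4, 3
d = rank(X) − rank(Y): 1, 2, -1, -2, -3, 3; Σd² = 28
ρ = 1 − 6Σd² / [n(n²−1)] = 1 − 6×28 / (6×35) = 1 − 168/210 ≈ 0.200

0.200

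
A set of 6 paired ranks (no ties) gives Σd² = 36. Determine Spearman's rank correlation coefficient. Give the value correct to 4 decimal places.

-0.0286

ρ = 1 − 6Σd² / [n(n²−1)] = 1 − 6×36 / (6×35)
  = 1 − 216/210 = 1 − 1.02857 ≈ -0.0286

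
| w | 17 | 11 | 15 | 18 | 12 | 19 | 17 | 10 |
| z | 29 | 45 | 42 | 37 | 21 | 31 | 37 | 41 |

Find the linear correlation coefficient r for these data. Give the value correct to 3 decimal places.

n = 8, Σw = 119, Σz = 283, Σw² = 1853, Σz² = 10451, Σwz = 4164
nΣwz − ΣwΣz = 33312 − 33677 = -365
nΣw² − (Σw)² = 14824 − 14161 = 663; nΣz² − (Σz)² = 83608 − 80089 = 3519
r = -365 / √(663 × 3519) = -365 / 1527.4479 ≈ -0.239

-0.239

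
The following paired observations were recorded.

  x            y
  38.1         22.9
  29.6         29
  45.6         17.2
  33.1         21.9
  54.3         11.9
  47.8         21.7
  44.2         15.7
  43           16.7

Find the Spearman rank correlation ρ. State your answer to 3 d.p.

-0.762

Rank x: 3, 1, 6, 2, 8, 7, 5, 4
Rank y: 7, 8, 4, 6, 1, 5, 2, 3
d = rank(x) − rank(y): -4, -7, 2, -4, 7, 2, 3, 1; Σd² = 148
ρ = 1 − 6Σd² / [n(n²−1)] = 1 − 6×148 / (8×63) = 1 − 888/504 ≈ -0.762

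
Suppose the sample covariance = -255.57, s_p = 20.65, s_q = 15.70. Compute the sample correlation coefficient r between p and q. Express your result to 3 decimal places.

r = Cov(p,q) / (s_p · s_q) = -255.57 / (20.65 × 15.70)
  = -255.57 / 324.2050 ≈ -0.788

-0.788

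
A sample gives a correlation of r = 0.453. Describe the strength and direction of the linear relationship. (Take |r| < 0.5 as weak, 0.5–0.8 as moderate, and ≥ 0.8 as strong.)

r = 0.453 > 0 so the relationship is positive.
|r| = 0.453, which falls in the weak range.

weak positive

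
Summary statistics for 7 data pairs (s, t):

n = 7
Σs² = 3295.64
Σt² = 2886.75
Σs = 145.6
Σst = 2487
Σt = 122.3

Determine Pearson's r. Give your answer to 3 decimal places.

r = (nΣst − ΣsΣt) / √[(nΣs² − (Σs)²)(nΣt² − (Σt)²)]
Numerator: 7×2487 − 145.6×122.3 = -397.88
Denominator: √[(23069.48 − 21199.36)(20207.25 − 14957.29)] = √[1870.12 × 5249.96] = 3133.3776
r = -397.88 / 3133.3776 ≈ -0.127

-0.127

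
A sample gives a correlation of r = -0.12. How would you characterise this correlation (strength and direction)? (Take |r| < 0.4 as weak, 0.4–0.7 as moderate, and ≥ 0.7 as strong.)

r = -0.12 < 0 so the relationship is negative.
|r| = 0.12, which falls in the weak range.

weak negative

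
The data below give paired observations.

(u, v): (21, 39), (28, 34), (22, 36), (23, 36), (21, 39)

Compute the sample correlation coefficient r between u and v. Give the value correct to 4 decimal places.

n = 5, Σu = 115, Σv = 184, Σu² = 2679, Σv² = 6790, Σuv = 4210
nΣuv − ΣuΣv = 21050 − 21160 = -110
nΣu² − (Σu)² = 13395 − 13225 = 170; nΣv² − (Σv)² = 33950 − 33856 = 94
r = -110 / √(170 × 94) = -110 / 126.4120 ≈ -0.8702

-0.8702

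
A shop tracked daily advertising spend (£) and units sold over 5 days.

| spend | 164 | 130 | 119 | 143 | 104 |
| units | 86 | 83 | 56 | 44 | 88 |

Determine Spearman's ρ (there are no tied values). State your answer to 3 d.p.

Rank spend: 5, 3, 2, 4, 1
Rank units: 4, 3, 2, 1, 5
d = rank(spend) − rank(units): 1, 0, 0, 3, -4; Σd² = 26
ρ = 1 − 6Σd² / [n(n²−1)] = 1 − 6×26 / (5×24) = 1 − 156/120 ≈ -0.300

-0.300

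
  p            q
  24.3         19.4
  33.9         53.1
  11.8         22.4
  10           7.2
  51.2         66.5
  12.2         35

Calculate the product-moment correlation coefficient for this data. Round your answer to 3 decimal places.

n = 6, Σp = 143.4, Σq = 203.6, Σp² = 4749.22, Σq² = 9396.82, Σpq = 6439.63
nΣpq − ΣpΣq = 38637.78 − 29196.24 = 9441.54
nΣp² − (Σp)² = 28495.32 − 20563.56 = 7931.76; nΣq² − (Σq)² = 56380.92 − 41452.96 = 14927.96
r = 9441.54 / √(7931.76 × 14927.96) = 9441.54 / 10881.4060 ≈ 0.868

0.868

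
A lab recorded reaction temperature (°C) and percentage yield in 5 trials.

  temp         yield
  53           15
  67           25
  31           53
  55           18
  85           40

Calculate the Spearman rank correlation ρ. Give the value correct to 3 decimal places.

0.000

Rank temp: 2, 4, 1, 3, 5
Rank yield: 1, 3, 5, 2, 4
d = rank(temp) − rank(yield): 1, 1, -4, 1, 1; Σd² = 20
ρ = 1 − 6Σd² / [n(n²−1)] = 1 − 6×20 / (5×24) = 1 − 120/120 ≈ 0.000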